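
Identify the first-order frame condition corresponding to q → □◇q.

symmetry

Suppose q→□◇q is valid. Take Rxy and set V(q)={x}. Then q at x, so □◇q at x, so ◇q at y, so some z with Ryz has q; z=x, i.e. Ryx.
The converse is a direct semantic check.
So the correspondent is symmetry.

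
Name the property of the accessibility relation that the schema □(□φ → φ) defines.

shift-reflexivity

This is the T□ axiom.
It corresponds to shift-reflexivity: ∀x ∀y (Rxy → Ryy).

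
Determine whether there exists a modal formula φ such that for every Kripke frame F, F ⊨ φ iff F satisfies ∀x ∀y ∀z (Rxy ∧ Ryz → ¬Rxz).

Any modally definable frame class is closed under surjective bounded morphisms.
The 7-cycle (worlds 0,1,2,3,4,5,6 with 0→1→2→3→4→5→6→0) is intransitive. Mapping every world to a single reflexive point • is a surjective bounded morphism; the reflexive point is not intransitive (R••∧R•• but R••).
So the class is not modally definable.

Not modally definable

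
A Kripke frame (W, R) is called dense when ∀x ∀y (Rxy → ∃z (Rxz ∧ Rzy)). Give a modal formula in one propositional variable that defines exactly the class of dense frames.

A defining formula is □□ψ → □ψ (the C4 axiom).
Suppose □□ψ→□ψ is valid. Take Rxy and set V(ψ)={w : xR²w}. Then □□ψ at x, so □ψ at x, so ψ at y, i.e. ∃z(Rxz∧Rzy).

□□ψ → □ψ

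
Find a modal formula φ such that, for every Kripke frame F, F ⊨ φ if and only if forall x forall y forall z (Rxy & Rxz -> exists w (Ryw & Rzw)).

◇□r → □◇r

A defining formula is ◇□r → □◇r (the .2 axiom).
Suppose ◇□r→□◇r is valid. Take Rxy, Rxz and set V(r)={w : Ryw}. Then □r at y so ◇□r at x, so □◇r at x, so ◇r at z, giving w with Rzw and Ryw.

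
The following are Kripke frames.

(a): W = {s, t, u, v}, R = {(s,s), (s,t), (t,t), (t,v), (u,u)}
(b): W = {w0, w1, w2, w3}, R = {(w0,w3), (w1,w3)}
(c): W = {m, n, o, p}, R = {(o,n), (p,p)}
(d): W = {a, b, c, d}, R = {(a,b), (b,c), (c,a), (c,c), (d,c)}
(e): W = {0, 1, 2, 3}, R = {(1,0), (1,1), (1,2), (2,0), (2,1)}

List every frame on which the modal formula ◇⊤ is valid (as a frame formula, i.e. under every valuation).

(d)

This is the axiom for seriality; its first-order frame correspondent is ∀x ∃y Rxy.
(a): fails — world v has no successor.
(b): fails — world w2 has no successor.
(c): fails — world m has no successor.
(d): holds.
(e): fails — world 0 has no successor.
Valid on: (d).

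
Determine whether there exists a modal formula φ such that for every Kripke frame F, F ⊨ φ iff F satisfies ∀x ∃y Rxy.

Definable; □q → ◇q defines it

This is a Sahlqvist condition; the D axiom □q → ◇q defines it.
Suppose □q→◇q is valid. At any x set V(q)=W. Then □q at x, so ◇q at x, so x has a successor.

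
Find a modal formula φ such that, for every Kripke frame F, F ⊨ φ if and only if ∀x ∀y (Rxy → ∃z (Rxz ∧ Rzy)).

This is density; the standard corresponding axiom is C4: □□ψ → □ψ.

□□ψ → □ψ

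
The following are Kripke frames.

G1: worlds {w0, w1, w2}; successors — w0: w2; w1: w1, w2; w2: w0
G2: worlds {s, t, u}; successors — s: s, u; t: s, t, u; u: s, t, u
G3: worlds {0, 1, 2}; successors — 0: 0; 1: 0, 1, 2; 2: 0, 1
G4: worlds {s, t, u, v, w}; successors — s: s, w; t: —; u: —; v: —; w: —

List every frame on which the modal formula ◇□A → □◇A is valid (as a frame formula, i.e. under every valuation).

G2, G3

Frame correspondent (Sahlqvist): ∀x ∀y ∀z (Rxy ∧ Rxz → ∃w (Ryw ∧ Rzw)) — i.e. convergence.
G1: fails — Rw1w2 and Rw1w1 but w2 and w1 have no common successor.
G2: satisfies the condition.
G3: satisfies the condition.
G4: fails — Rss and Rsw but s and w have no common successor.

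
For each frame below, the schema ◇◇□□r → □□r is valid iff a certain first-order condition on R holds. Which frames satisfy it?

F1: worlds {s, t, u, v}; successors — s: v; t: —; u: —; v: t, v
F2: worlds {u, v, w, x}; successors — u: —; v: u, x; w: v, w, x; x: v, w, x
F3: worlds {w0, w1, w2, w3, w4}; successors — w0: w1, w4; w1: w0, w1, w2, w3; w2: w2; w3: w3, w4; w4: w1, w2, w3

This is the axiom for a generalized confluence (Geach) condition; its first-order frame correspondent is ∀x ∀y ∀z ((xR²y ∧ xR²z) → ∃w (yR²w ∧ z = w)).
F1: fails — sR²t, sR²t but no w with tR²w and t=w.
F2: fails — wR²u, wR²u but no t with uR²t and u=t.
F3: fails — w0R²w2, w0R²w0 but no w with w2R²w and w0=w.
Valid on no frame.

none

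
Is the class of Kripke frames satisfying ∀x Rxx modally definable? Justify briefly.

Yes, by □q → q

The condition is reflexivity. A defining modal formula is □q → q.
Suppose □q→q is valid. At any x set V(q)={w : Rxw}. Then □q holds at x, so q holds at x, i.e. Rxx.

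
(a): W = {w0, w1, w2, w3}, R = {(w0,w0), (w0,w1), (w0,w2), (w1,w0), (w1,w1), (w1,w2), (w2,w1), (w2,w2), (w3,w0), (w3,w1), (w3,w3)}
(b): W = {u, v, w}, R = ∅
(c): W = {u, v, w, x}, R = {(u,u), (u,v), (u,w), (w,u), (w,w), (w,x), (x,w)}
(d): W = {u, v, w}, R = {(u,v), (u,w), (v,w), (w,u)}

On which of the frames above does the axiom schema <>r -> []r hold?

The schema corresponds to partial functionality: forall x forall y forall z (Rxy & Rxz -> y = z).
(a): fails — w0 sees both w0 and w1.
(b): condition met.
(c): fails — u sees both u and v.
(d): fails — u sees both v and w.
Valid on: (b).

(b)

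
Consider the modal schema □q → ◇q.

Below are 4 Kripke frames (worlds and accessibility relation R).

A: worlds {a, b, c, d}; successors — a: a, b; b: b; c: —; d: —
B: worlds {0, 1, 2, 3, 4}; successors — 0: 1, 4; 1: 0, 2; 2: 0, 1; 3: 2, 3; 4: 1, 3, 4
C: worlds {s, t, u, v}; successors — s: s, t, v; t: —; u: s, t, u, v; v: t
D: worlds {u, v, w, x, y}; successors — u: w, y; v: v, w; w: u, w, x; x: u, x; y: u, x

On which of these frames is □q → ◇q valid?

Frame correspondent (Sahlqvist): ∀x ∃y Rxy — i.e. seriality.
A: fails — world c has no successor.
B: holds.
C: fails — world t has no successor.
D: holds.

B, D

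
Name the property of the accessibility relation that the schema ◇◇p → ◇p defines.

Replacing p by ¬p and contraposing gives the equivalent schema □p → □□p.
Suppose □p→□□p is valid. Take Rxy, Ryz and set V(p)={w : Rxw}. Then □p at x, so □□p at x, so □p at y, so p at z, i.e. Rxz.
The converse is a direct semantic check.
Frame condition: ∀x ∀y ∀z (Rxy ∧ Ryz → Rxz).

transitivity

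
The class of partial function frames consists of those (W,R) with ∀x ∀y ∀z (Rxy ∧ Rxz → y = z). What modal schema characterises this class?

◇ψ → □ψ

This is partial functionality; the standard corresponding axiom is CD: ◇ψ → □ψ.
Suppose ◇ψ→□ψ is valid. Take Rxy, Rxz and set V(ψ)={y}. Then ◇ψ at x, so □ψ at x, so ψ at z, i.e. z=y.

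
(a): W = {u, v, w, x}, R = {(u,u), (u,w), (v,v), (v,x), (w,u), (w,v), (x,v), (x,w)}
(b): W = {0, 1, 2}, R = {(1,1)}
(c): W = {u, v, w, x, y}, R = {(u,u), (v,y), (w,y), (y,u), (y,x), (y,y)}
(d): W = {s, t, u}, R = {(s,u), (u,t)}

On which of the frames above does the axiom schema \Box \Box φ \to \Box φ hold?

(b), (c)

Frame correspondent (Sahlqvist): \forall x \forall y (Rxy \to \exists z (Rxz \wedge Rzy)) — i.e. density.
(a): fails — Rxw but no z with Rxz and Rzw.
(b): holds.
(c): holds.
(d): fails — Rsu but no z with Rsz and Rzu.
Valid on: (b), (c).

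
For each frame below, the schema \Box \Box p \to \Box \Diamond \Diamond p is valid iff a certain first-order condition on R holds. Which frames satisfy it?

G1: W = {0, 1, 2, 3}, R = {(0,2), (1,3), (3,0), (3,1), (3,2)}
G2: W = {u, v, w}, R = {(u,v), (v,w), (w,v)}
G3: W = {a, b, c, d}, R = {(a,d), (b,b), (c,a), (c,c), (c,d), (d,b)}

G3

This is the axiom for a generalized confluence (Geach) condition; its first-order frame correspondent is \forall x \forall z (xRz \to \exists w (x R^2 w \wedge z R^2 w)).
G1: fails — 0R2 but no w with 0R²w and 2R²w.
G2: fails — uRv but no t with uR²t and vR²t.
G3: ✓.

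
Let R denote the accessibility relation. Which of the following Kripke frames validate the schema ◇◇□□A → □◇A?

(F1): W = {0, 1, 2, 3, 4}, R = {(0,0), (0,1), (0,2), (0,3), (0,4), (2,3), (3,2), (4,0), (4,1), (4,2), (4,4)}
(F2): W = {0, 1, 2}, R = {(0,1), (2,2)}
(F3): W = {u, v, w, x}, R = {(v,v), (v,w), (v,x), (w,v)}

Frame correspondent (Sahlqvist): ∀x ∀y ∀z ((xR²y ∧ xRz) → ∃w (yR²w ∧ zRw)) — i.e. a generalized confluence (Geach) condition.
(F1): fails — 0R²0, 0R1 but no w with 0R²w and 1Rw.
(F2): holds.
(F3): fails — vR²v, vRx but no t with vR²t and xRt.
Valid on: (F2).

(F2)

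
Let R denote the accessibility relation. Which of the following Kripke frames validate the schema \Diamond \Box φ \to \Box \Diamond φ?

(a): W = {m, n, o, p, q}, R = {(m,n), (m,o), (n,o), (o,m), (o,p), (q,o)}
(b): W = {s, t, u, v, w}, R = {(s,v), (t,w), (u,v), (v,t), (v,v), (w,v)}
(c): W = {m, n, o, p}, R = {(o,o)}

The schema corresponds to convergence: \forall x \forall y \forall z (Rxy \wedge Rxz \to \exists w (Ryw \wedge Rzw)).
(a): fails — Rmo and Rmn but o and n have no common successor.
(b): fails — Rvv and Rvt but v and t have no common successor.
(c): condition met.

(c)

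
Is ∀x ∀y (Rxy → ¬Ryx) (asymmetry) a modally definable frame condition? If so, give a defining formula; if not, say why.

No

Any modally definable frame class is closed under surjective bounded morphisms.
The 4-cycle (worlds 0,1,2,3 with 0→1→2→3→0) is asymmetric. Mapping every world to a single reflexive point • is a surjective bounded morphism, and the reflexive point is not asymmetric (R•• but asymmetry requires ¬R••).
So no modal formula (or set of formulas) defines exactly the asymmetric frames.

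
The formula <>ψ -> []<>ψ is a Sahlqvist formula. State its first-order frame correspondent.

the Euclidean property

This schema is the 5 axiom.
It corresponds to the Euclidean property: forall x forall y forall z (Rxy & Rxz -> Ryz).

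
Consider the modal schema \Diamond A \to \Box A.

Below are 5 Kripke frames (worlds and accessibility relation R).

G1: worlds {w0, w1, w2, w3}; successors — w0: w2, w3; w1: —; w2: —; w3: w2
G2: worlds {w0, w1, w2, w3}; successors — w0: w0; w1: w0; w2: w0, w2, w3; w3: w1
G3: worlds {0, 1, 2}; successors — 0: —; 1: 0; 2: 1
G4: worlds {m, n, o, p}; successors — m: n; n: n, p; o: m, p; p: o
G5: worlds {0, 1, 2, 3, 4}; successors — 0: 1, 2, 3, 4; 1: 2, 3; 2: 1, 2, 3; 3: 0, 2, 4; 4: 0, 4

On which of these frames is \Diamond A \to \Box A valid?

G3

This is the axiom for partial functionality; its first-order frame correspondent is \forall x \forall y \forall z (Rxy \wedge Rxz \to y = z).
G1: fails — w0 sees both w2 and w3.
G2: fails — w2 sees both w0 and w2.
G3: holds.
G4: fails — n sees both n and p.
G5: fails — 0 sees both 1 and 2.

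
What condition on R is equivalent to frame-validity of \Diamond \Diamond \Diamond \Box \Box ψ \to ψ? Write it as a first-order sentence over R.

This is a Sahlqvist (Geach-type) schema ◇^3□^2ψ → □^0◇^0ψ.
Minimal-valuation argument: fix x; take any y with xR^3y and any z with xR^0z. Set V(ψ) to the set of worlds R-reachable from y in exactly 2 steps. Then □^2ψ holds at y, so the antecedent holds at x; validity forces ◇^0ψ at z, giving a w with zR^0w and yR^2w.
First-order correspondent: \forall x \forall y (x R^3 y \to \exists w (y R^2 w \wedge x = w)).

\forall x \forall y (x R^3 y \to \exists w (y R^2 w \wedge x = w))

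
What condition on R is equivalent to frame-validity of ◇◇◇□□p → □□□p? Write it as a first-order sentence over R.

∀x ∀y ∀z ((xR³y ∧ xR³z) → ∃w (yR²w ∧ z = w))

This is a Sahlqvist (Geach-type) schema ◇^3□^2p → □^3◇^0p.
First-order correspondent: ∀x ∀y ∀z ((xR³y ∧ xR³z) → ∃w (yR²w ∧ z = w)).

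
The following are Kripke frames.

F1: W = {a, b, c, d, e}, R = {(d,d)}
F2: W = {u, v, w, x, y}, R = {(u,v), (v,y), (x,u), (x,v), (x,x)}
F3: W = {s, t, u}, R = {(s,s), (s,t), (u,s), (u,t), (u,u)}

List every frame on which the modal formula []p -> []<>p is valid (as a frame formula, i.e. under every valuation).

F1

This is the axiom for a generalized confluence (Geach) condition; its first-order frame correspondent is forall x forall z (xRz -> exists w (xRw & zRw)).
F1: holds.
F2: fails — uRv but no t with uRt and vRt.
F3: fails — sRt but no w with sRw and tRw.
Valid on: F1.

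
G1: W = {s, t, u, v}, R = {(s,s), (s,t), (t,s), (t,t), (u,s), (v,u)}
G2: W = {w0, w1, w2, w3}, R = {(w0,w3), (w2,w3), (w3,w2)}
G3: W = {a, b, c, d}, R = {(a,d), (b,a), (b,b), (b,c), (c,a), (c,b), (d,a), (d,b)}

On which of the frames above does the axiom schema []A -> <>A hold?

G1, G3

This is the axiom for seriality; its first-order frame correspondent is forall x exists y Rxy.
G1: holds.
G2: fails — world w1 has no successor.
G3: holds.
Valid on: G1, G3.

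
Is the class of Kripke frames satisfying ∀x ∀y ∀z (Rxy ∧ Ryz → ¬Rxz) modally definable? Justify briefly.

Any modally definable frame class is closed under surjective bounded morphisms.
The 7-cycle (worlds a,b,c,d,e,f,g with a→b→c→d→e→f→g→a) is intransitive. Mapping every world to a single reflexive point • is a surjective bounded morphism; the reflexive point is not intransitive (R••∧R•• but R••).
So no modal formula (or set of formulas) defines exactly the intransitive frames.

Not definable by any modal formula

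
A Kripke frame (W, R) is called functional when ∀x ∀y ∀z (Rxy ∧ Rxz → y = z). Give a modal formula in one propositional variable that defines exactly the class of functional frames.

◇r → □r

The condition is partial functionality. The CD schema ◇r → □r defines it.
Suppose ◇r→□r is valid. Take Rxy, Rxz and set V(r)={y}. Then ◇r at x, so □r at x, so r at z, i.e. z=y.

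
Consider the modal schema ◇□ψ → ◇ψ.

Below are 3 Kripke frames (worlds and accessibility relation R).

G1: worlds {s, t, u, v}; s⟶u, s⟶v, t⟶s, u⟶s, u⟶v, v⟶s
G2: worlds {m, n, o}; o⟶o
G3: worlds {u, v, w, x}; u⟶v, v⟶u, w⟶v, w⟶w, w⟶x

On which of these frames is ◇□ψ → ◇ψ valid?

Frame correspondent (Sahlqvist): ∀x ∀y (xRy → ∃w (yRw ∧ xRw)) — i.e. a generalized confluence (Geach) condition.
G1: fails — sRv but no w with vRw and sRw.
G2: satisfies the condition.
G3: fails — uRv but no t with vRt and uRt.

G2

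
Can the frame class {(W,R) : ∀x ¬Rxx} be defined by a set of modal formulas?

Modal frame validity is preserved under surjective bounded morphisms.
The 2-cycle (worlds 0,1 with 0→1→0) is irreflexive, and the map sending every world to a single reflexive point • is a surjective bounded morphism (forth: every edge maps to (•,•); back: every world has a successor). So any modal formula valid on the 2-cycle is also valid on the reflexive point, which is not irreflexive.
Hence irreflexivity is not modally definable.

No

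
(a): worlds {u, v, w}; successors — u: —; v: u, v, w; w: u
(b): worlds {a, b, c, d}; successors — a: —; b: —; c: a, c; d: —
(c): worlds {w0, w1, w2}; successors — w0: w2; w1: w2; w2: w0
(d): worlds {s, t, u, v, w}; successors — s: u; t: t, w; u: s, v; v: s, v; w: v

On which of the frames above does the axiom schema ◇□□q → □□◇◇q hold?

This is the axiom for a generalized confluence (Geach) condition; its first-order frame correspondent is ∀x ∀y ∀z ((xRy ∧ xR²z) → ∃w (yR²w ∧ zR²w)).
(a): fails — vRu, vR²u but no t with uR²t and uR²t.
(b): fails — cRa, cR²a but no w with aR²w and aR²w.
(c): fails — w0Rw2, w0R²w0 but no w with w2R²w and w0R²w.
(d): satisfies the condition.
Valid on: (d).

(d)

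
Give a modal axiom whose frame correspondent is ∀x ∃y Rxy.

□q → ◇q

The condition is seriality. The D schema □q → ◇q defines it.
Suppose □q→◇q is valid. At any x set V(q)=W. Then □q at x, so ◇q at x, so x has a successor.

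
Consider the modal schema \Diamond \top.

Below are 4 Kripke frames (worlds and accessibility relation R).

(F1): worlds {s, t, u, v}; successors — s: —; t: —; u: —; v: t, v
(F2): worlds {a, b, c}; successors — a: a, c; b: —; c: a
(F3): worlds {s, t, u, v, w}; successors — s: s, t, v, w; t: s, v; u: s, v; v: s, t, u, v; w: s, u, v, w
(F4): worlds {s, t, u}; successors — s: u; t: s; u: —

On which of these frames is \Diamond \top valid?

Frame correspondent (Sahlqvist): \forall x \exists y Rxy — i.e. seriality.
(F1): fails — world s has no successor.
(F2): fails — world b has no successor.
(F3): ✓.
(F4): fails — world u has no successor.
Valid on: (F3).

(F3)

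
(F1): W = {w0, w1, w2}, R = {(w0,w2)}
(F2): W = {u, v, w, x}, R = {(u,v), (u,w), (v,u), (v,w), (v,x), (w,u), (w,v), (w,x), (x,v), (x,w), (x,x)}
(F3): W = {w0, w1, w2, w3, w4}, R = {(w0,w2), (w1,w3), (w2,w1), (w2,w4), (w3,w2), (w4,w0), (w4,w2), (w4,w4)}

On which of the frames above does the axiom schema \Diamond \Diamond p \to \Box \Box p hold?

(F1)

Frame correspondent (Sahlqvist): \forall x \forall y \forall z ((x R^2 y \wedge x R^2 z) \to \exists w (y = w \wedge z = w)) — i.e. a generalized confluence (Geach) condition.
(F1): ✓.
(F2): fails — uR²u, uR²v but u ≠ v.
(F3): fails — w0R²w1, w0R²w4 but w1 ≠ w4.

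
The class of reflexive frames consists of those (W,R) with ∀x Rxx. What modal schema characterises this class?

A defining formula is □s → s (the T axiom).

□s → s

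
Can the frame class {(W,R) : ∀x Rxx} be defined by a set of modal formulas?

Yes: it is reflexivity, defined by the T schema □r → r.

Yes — defined by □r → r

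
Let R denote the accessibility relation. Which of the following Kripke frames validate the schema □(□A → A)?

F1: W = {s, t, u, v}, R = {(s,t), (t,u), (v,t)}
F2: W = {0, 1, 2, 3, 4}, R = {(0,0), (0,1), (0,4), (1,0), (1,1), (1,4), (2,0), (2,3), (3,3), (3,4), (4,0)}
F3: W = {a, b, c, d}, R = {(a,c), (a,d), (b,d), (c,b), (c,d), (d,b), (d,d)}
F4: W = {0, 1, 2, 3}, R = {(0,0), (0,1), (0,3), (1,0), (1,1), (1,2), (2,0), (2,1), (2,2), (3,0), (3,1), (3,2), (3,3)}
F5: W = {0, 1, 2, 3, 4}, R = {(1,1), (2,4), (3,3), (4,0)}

This is the axiom for shift-reflexivity; its first-order frame correspondent is ∀x ∀y (Rxy → Ryy).
F1: fails — Rtu but not Ruu.
F2: fails — R34 but not R44.
F3: fails — Rcb but not Rbb.
F4: ✓.
F5: fails — R40 but not R00.

F4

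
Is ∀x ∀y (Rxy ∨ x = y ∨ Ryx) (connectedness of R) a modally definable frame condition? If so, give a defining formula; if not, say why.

If a class were modally definable it would be closed under disjoint unions (Goldblatt–Thomason).
Take 4 disjoint single-world reflexive frames: each is trivially connected, but their disjoint union has 4 worlds with no edge between distinct components, so it is not connected.
Hence connectedness of R is not modally definable.

No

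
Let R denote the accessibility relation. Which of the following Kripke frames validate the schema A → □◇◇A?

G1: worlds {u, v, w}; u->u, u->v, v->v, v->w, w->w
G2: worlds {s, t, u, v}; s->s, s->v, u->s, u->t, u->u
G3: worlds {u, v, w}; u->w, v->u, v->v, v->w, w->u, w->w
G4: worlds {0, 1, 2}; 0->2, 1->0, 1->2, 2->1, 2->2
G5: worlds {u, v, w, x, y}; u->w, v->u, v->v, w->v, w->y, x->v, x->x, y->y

Frame correspondent (Sahlqvist): ∀x ∀z (xRz → ∃w (x = w ∧ zR²w)) — i.e. a generalized confluence (Geach) condition.
G1: fails — uRv but no t with u=t and vR²t.
G2: fails — sRv but no w with s=w and vR²w.
G3: fails — vRu but no t with v=t and uR²t.
G4: holds.
G5: fails — wRy but no t with w=t and yR²t.
Valid on: G4.

G4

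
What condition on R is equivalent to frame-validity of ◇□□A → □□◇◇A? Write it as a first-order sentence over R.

∀x ∀y ∀z ((xRy ∧ xR²z) → ∃w (yR²w ∧ zR²w))

This is a Sahlqvist (Geach-type) schema ◇^1□^2A → □^2◇^2A.
Minimal-valuation argument: fix x; take any y with xR^1y and any z with xR^2z. Set V(A) to the set of worlds R-reachable from y in exactly 2 steps. Then □^2A holds at y, so the antecedent holds at x; validity forces ◇^2A at z, giving a w with zR^2w and yR^2w.
First-order correspondent: ∀x ∀y ∀z ((xRy ∧ xR²z) → ∃w (yR²w ∧ zR²w)).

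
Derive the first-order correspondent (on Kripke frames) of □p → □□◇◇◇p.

∀x ∀z (xR²z → ∃w (xRw ∧ zR³w))

This is a Sahlqvist (Geach-type) schema ◇^0□^1p → □^2◇^3p.
Minimal-valuation argument: fix x; take any y with xR^0y and any z with xR^2z. Set V(p) to the set of worlds R-reachable from y in exactly 1 step. Then □^1p holds at y, so the antecedent holds at x; validity forces ◇^3p at z, giving a w with zR^3w and yR^1w.
First-order correspondent: ∀x ∀z (xR²z → ∃w (xRw ∧ zR³w)).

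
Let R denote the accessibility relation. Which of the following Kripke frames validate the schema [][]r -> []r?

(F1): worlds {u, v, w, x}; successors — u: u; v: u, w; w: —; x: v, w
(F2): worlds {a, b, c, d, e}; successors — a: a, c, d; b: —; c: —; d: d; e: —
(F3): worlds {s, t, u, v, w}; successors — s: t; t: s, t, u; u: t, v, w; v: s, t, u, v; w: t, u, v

Frame correspondent (Sahlqvist): forall x forall y (Rxy -> exists z (Rxz & Rzy)) — i.e. density.
(F1): fails — Rvw but no z with Rvz and Rzw.
(F2): condition met.
(F3): fails — Ruw but no z with Ruz and Rzw.

(F2)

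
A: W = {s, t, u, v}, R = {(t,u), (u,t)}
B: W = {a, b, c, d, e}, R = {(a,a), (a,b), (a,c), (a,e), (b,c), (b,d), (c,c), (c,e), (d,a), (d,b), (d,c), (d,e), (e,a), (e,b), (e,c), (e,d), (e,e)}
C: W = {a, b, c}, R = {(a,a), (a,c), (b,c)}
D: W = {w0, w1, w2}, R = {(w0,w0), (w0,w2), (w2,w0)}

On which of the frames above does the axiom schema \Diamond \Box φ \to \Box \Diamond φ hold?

This is the axiom for convergence; its first-order frame correspondent is \forall x \forall y \forall z (Rxy \wedge Rxz \to \exists w (Ryw \wedge Rzw)).
A: condition met.
B: condition met.
C: fails — Raa and Rac but a and c have no common successor.
D: condition met.

A, B, D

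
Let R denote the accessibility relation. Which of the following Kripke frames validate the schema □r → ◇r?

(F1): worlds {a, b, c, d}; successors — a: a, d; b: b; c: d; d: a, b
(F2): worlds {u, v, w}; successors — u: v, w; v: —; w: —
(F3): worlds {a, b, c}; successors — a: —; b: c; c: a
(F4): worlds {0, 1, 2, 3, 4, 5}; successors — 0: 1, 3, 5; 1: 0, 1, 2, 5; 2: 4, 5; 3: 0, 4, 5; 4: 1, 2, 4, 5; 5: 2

Frame correspondent (Sahlqvist): ∀x ∃y Rxy — i.e. seriality.
(F1): satisfies the condition.
(F2): fails — world v has no successor.
(F3): fails — world a has no successor.
(F4): satisfies the condition.

(F1), (F4)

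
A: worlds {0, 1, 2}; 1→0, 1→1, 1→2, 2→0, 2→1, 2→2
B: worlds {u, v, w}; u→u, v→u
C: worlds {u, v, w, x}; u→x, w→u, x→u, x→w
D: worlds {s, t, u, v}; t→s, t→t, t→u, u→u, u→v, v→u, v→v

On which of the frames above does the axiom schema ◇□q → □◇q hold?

The schema corresponds to convergence: ∀x ∀y ∀z (Rxy ∧ Rxz → ∃w (Ryw ∧ Rzw)).
A: fails — R10 and R10 but 0 and 0 have no common successor.
B: condition met.
C: fails — Rxw and Rxu but w and u have no common successor.
D: fails — Rts and Rts but s and s have no common successor.
Valid on: B.

B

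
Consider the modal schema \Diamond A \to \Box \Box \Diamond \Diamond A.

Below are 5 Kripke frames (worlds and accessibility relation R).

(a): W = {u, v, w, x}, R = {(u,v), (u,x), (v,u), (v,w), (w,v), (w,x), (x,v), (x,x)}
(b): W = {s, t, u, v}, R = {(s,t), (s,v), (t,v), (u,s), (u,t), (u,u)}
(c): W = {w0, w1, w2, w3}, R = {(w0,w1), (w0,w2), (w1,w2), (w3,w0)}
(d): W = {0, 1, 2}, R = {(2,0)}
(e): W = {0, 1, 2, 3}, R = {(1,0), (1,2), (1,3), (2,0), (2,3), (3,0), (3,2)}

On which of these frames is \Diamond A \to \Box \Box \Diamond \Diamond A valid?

The schema corresponds to a generalized confluence (Geach) condition: \forall x \forall y \forall z ((xRy \wedge x R^2 z) \to \exists w (y = w \wedge z R^2 w)).
(a): fails — vRu, vR²v but no t with u=t and vR²t.
(b): fails — sRt, sR²v but no w with t=w and vR²w.
(c): fails — w0Rw1, w0R²w2 but no w with w1=w and w2R²w.
(d): holds.
(e): fails — 1R0, 1R²0 but no w with 0=w and 0R²w.

(d)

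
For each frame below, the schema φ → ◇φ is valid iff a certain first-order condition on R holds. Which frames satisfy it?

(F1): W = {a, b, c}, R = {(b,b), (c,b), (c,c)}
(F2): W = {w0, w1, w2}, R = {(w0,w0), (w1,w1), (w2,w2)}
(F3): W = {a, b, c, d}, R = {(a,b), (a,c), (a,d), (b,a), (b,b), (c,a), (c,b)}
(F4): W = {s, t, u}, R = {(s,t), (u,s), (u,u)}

The schema corresponds to reflexivity: ∀x Rxx.
(F1): fails — world a does not see itself.
(F2): condition met.
(F3): fails — world a does not see itself.
(F4): fails — world s does not see itself.

(F2)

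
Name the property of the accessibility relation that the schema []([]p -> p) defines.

shift-reflexivity

Suppose □(□p→p) is valid. Take Rxy and set V(p)={w : Ryw}. Then at y, □p holds; since □(□p→p) at x, □p→p at y, so p at y, i.e. Ryy.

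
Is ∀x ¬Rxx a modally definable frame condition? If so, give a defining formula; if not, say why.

If a class were modally definable it would be closed under surjective bounded morphisms (Goldblatt–Thomason).
The 3-cycle (worlds 0,1,2 with 0→1→2→0) is irreflexive, and the map sending every world to a single reflexive point • is a surjective bounded morphism (forth: every edge maps to (•,•); back: every world has a successor). So any modal formula valid on the 3-cycle is also valid on the reflexive point, which is not irreflexive.
Hence irreflexivity is not modally definable.

No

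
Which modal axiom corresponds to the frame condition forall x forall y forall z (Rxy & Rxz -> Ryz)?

A defining formula is ◇ψ → □◇ψ (the 5 axiom).
Suppose ◇ψ→□◇ψ is valid. Take Rxy, Rxz and set V(ψ)={y}. Then ◇ψ at x, so □◇ψ at x, so ◇ψ at z, so some w with Rzw has ψ; w=y, i.e. Rzy. By symmetry of the argument, Ryz.

◇ψ → □◇ψ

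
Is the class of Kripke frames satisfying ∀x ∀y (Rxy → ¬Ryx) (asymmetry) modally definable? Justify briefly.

Not modally definable

Modal frame validity is preserved under surjective bounded morphisms.
The 4-cycle (worlds s,t,u,v with s→t→u→v→s) is asymmetric. Mapping every world to a single reflexive point • is a surjective bounded morphism, and the reflexive point is not asymmetric (R•• but asymmetry requires ¬R••).
Hence asymmetry is not modally definable.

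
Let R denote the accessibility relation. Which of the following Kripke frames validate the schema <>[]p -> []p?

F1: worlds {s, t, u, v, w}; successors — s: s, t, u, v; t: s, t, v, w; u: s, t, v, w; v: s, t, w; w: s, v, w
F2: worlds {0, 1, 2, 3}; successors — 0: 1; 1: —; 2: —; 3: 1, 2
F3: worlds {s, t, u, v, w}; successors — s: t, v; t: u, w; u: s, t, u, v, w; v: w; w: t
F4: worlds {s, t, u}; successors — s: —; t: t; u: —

F4

Frame correspondent (Sahlqvist): forall x forall y forall z ((xRy & xRz) -> exists w (yRw & z = w)) — i.e. a generalized confluence (Geach) condition.
F1: fails — sRt, sRu but no w* with tRw* and u=w*.
F2: fails — 0R1, 0R1 but no w with 1Rw and 1=w.
F3: fails — sRt, sRt but no w* with tRw* and t=w*.
F4: satisfies the condition.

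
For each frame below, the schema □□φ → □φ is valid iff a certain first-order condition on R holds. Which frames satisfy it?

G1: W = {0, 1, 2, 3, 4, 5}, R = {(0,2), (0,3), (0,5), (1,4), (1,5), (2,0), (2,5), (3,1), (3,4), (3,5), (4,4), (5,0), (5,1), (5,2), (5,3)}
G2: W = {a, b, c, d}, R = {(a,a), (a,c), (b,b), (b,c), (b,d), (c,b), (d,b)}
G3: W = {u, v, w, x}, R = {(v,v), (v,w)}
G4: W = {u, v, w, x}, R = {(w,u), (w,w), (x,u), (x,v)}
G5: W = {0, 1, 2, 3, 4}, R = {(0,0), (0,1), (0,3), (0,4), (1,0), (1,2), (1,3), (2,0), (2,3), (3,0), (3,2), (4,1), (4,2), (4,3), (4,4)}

The schema corresponds to density: ∀x ∀y (Rxy → ∃z (Rxz ∧ Rzy)).
G1: fails — R15 but no z with R1z and Rz5.
G2: ✓.
G3: ✓.
G4: fails — Rxu but no z with Rxz and Rzu.
G5: fails — R32 but no z with R3z and Rz2.

G2, G3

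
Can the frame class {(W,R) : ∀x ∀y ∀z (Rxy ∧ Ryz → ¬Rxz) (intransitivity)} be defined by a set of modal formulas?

Any modally definable frame class is closed under surjective bounded morphisms.
The 5-cycle (worlds 0,1,2,3,4 with 0→1→2→3→4→0) is intransitive. Mapping every world to a single reflexive point • is a surjective bounded morphism; the reflexive point is not intransitive (R••∧R•• but R••).
Hence intransitivity is not modally definable.

No — not modally definable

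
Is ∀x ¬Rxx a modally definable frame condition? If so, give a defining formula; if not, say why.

No

If a class were modally definable it would be closed under surjective bounded morphisms (Goldblatt–Thomason).
The 2-cycle (worlds a,b with a→b→a) is irreflexive, and the map sending every world to a single reflexive point • is a surjective bounded morphism (forth: every edge maps to (•,•); back: every world has a successor). So any modal formula valid on the 2-cycle is also valid on the reflexive point, which is not irreflexive.
Hence irreflexivity is not modally definable.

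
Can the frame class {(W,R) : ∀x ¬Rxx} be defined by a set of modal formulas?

If a class were modally definable it would be closed under surjective bounded morphisms (Goldblatt–Thomason).
The 4-cycle (worlds w0,w1,w2,w3 with w0→w1→w2→w3→w0) is irreflexive, and the map sending every world to a single reflexive point • is a surjective bounded morphism (forth: every edge maps to (•,•); back: every world has a successor). So any modal formula valid on the 4-cycle is also valid on the reflexive point, which is not irreflexive.
Hence irreflexivity is not modally definable.

Not modally definable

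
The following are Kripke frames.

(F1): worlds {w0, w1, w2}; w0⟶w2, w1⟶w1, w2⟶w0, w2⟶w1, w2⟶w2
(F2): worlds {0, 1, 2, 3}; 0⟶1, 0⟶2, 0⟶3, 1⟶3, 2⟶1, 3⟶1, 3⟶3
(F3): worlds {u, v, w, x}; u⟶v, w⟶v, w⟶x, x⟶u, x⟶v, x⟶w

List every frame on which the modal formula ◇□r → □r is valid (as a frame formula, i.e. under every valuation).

This is the axiom for the Euclidean property; its first-order frame correspondent is ∀x ∀y ∀z (Rxy ∧ Rxz → Ryz).
(F1): fails — Rw2w1 and Rw2w2 but not Rw1w2.
(F2): fails — R02 and R02 but not R22.
(F3): fails — Ruv and Ruv but not Rvv.

none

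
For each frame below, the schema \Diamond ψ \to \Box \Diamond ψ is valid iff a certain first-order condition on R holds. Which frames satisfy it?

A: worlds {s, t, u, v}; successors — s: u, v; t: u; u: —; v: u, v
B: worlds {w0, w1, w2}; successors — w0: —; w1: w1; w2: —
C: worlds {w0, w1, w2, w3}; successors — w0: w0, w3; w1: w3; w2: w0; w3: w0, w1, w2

B

The schema corresponds to the Euclidean property: \forall x \forall y \forall z (Rxy \wedge Rxz \to Ryz).
A: fails — Rsu and Rsv but not Ruv.
B: satisfies the condition.
C: fails — Rw0w3 and Rw0w3 but not Rw3w3.
Valid on: B.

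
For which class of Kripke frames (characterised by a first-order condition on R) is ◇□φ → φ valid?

Replacing φ by ¬φ and contraposing gives the equivalent schema φ → □◇φ.
Suppose φ→□◇φ is valid. Take Rxy and set V(φ)={x}. Then φ at x, so □◇φ at x, so ◇φ at y, so some z with Ryz has φ; z=x, i.e. Ryx.

Symmetry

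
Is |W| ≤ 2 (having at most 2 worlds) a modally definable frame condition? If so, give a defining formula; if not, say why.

If a class were modally definable it would be closed under disjoint unions (Goldblatt–Thomason).
Any modal formula valid on each of 3 disjoint one-world frames is valid on their disjoint union (validity is preserved under disjoint unions). Each one-world frame has |W|=1≤2, but the union has |W|=3.
So no modal formula (or set of formulas) defines exactly the |W|≤2 frames.

No — not modally definable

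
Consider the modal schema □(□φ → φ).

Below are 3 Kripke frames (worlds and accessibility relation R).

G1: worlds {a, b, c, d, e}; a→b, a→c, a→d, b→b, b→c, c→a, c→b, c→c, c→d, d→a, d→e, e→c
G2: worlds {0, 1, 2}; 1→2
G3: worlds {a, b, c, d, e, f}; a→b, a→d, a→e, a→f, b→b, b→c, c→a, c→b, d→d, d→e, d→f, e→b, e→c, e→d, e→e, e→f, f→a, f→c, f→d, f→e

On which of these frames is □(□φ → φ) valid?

none

The schema corresponds to shift-reflexivity: ∀x ∀y (Rxy → Ryy).
G1: fails — Rcd but not Rdd.
G2: fails — R12 but not R22.
G3: fails — Rdf but not Rff.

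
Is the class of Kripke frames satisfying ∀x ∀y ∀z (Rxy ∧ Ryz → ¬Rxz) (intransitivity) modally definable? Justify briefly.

Modal frame validity is preserved under surjective bounded morphisms.
The 7-cycle (worlds 0,1,2,3,4,5,6 with 0→1→2→3→4→5→6→0) is intransitive. Mapping every world to a single reflexive point • is a surjective bounded morphism; the reflexive point is not intransitive (R••∧R•• but R••).
Hence intransitivity is not modally definable.

Not definable by any modal formula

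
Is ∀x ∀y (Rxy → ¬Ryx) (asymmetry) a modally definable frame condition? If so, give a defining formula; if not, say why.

If a class were modally definable it would be closed under surjective bounded morphisms (Goldblatt–Thomason).
The 3-cycle (worlds a,b,c with a→b→c→a) is asymmetric. Mapping every world to a single reflexive point • is a surjective bounded morphism, and the reflexive point is not asymmetric (R•• but asymmetry requires ¬R••).
So the class is not modally definable.

No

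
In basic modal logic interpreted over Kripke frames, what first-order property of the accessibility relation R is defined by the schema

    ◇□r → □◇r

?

convergence

This schema is the .2 axiom.
It corresponds to convergence: ∀x ∀y ∀z (Rxy ∧ Rxz → ∃w (Ryw ∧ Rzw)).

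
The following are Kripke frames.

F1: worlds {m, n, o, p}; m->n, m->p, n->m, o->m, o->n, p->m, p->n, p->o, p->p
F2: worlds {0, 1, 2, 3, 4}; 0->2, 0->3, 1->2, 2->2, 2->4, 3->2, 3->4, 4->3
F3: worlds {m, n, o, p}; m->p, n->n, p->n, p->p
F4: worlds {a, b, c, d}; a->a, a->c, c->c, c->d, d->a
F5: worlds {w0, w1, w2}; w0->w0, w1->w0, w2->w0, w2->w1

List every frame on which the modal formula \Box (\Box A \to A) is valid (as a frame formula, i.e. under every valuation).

Frame correspondent (Sahlqvist): \forall x \forall y (Rxy \to Ryy) — i.e. shift-reflexivity.
F1: fails — Rom but not Rmm.
F2: fails — R34 but not R44.
F3: holds.
F4: fails — Rcd but not Rdd.
F5: fails — Rw2w1 but not Rw1w1.

F3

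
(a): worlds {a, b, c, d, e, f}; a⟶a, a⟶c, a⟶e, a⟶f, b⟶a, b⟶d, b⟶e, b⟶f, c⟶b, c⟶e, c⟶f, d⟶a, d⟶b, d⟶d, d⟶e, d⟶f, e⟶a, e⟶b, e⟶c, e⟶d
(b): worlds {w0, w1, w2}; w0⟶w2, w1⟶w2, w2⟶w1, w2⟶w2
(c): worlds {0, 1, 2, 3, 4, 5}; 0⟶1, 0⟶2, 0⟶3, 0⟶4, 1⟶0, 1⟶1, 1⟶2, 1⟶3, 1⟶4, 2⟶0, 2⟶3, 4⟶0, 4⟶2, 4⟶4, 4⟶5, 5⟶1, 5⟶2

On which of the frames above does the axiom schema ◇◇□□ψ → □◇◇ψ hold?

(b)

The schema corresponds to a generalized confluence (Geach) condition: ∀x ∀y ∀z ((xR²y ∧ xRz) → ∃w (yR²w ∧ zR²w)).
(a): fails — aR²a, aRf but no w with aR²w and fR²w.
(b): holds.
(c): fails — 0R²0, 0R3 but no w with 0R²w and 3R²w.
Valid on: (b).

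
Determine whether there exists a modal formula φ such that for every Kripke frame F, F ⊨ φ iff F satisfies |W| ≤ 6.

Not modally definable

If a class were modally definable it would be closed under disjoint unions (Goldblatt–Thomason).
Any modal formula valid on each of 7 disjoint one-world frames is valid on their disjoint union (validity is preserved under disjoint unions). Each one-world frame has |W|=1≤6, but the union has |W|=7.
So no modal formula (or set of formulas) defines exactly the |W|≤6 frames.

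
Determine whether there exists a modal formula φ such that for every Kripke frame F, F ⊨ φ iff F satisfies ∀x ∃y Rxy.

Definable; □p → ◇p defines it

Yes: it is seriality, defined by the D schema □p → ◇p.
Suppose □p→◇p is valid. At any x set V(p)=W. Then □p at x, so ◇p at x, so x has a successor.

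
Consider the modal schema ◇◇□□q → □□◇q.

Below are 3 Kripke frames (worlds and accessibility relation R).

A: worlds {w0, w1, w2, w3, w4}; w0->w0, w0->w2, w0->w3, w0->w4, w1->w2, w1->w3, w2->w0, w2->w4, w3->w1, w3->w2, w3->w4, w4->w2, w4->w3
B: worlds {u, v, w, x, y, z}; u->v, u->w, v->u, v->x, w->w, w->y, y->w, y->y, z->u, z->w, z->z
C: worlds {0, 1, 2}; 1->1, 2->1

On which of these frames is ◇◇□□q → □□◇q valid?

A, C

This is the axiom for a generalized confluence (Geach) condition; its first-order frame correspondent is ∀x ∀y ∀z ((xR²y ∧ xR²z) → ∃w (yR²w ∧ zRw)).
A: holds.
B: fails — uR²u, uR²x but no t with uR²t and xRt.
C: holds.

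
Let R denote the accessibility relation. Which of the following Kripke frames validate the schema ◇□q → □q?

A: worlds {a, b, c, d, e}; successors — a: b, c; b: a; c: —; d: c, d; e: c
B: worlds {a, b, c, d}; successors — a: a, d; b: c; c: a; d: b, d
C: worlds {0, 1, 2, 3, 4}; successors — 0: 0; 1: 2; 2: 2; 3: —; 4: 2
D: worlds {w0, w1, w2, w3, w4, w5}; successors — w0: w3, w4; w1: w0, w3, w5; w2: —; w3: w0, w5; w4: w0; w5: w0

The schema corresponds to the Euclidean property: ∀x ∀y ∀z (Rxy ∧ Rxz → Ryz).
A: fails — Rab and Rab but not Rbb.
B: fails — Rad and Raa but not Rda.
C: condition met.
D: fails — Rw0w4 and Rw0w4 but not Rw4w4.
Valid on: C.

C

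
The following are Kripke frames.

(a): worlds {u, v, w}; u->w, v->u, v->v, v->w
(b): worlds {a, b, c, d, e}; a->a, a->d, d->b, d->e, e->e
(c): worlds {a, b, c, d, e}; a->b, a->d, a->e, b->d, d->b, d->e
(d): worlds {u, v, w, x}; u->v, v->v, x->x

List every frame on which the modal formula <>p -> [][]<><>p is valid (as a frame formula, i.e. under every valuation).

This is the axiom for a generalized confluence (Geach) condition; its first-order frame correspondent is forall x forall y forall z ((xRy & x R^2 z) -> exists w (y = w & z R^2 w)).
(a): fails — vRu, vR²u but no t with u=t and uR²t.
(b): fails — aRa, aR²b but no w with a=w and bR²w.
(c): fails — aRb, aR²d but no w with b=w and dR²w.
(d): satisfies the condition.
Valid on: (d).

(d)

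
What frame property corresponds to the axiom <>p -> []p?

Partial functionality

Suppose ◇p→□p is valid. Take Rxy, Rxz and set V(p)={y}. Then ◇p at x, so □p at x, so p at z, i.e. z=y.
The converse is a direct semantic check.
So the correspondent is partial functionality.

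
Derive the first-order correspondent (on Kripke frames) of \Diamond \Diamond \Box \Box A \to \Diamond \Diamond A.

This is a Sahlqvist (Geach-type) schema ◇^2□^2A → □^0◇^2A.
First-order correspondent: \forall x \forall y (x R^2 y \to \exists w (y R^2 w \wedge x R^2 w)).

\forall x \forall y (x R^2 y \to \exists w (y R^2 w \wedge x R^2 w))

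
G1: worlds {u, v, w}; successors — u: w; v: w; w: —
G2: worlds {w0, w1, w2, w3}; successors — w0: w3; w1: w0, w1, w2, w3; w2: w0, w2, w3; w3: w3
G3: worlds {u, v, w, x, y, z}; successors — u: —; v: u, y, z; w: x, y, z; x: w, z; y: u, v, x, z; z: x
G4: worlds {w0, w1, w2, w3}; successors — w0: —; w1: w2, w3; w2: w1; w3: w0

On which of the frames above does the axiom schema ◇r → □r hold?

G1

This is the axiom for partial functionality; its first-order frame correspondent is ∀x ∀y ∀z (Rxy ∧ Rxz → y = z).
G1: condition met.
G2: fails — w1 sees both w0 and w1.
G3: fails — v sees both u and y.
G4: fails — w1 sees both w2 and w3.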